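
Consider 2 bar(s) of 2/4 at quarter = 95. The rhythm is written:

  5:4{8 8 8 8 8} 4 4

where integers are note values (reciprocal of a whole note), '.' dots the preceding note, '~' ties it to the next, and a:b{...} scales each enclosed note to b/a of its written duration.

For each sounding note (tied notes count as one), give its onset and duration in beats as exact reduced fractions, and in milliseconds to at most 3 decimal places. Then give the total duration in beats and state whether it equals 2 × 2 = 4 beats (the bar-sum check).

1) 0.0ms=0b +252.632ms=2/5b
2) 252.632ms=2/5b +252.632ms=2/5b
3) 505.263ms=4/5b +252.632ms=2/5b
4) 757.895ms=6/5b +252.632ms=2/5b
5) 1010.526ms=8/5b +252.632ms=2/5b
6) 1263.158ms=2b +631.579ms=1b
7) 1894.737ms=3b +631.579ms=1b
Σ=4b of 4 (95bpm 2/4) — PASS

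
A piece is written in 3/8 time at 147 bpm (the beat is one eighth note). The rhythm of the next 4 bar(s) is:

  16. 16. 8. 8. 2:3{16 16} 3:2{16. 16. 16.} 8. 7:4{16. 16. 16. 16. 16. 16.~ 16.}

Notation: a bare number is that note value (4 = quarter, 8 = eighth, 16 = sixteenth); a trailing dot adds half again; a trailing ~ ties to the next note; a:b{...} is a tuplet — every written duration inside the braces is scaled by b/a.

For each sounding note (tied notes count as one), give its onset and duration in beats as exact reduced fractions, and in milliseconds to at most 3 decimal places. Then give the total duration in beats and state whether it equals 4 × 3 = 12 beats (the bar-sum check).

1) 0.0ms=0b +306.122ms=3/4b
2) 306.122ms=3/4b +306.122ms=3/4b
3) 612.245ms=3/2b +612.245ms=3/2b
4) 1224.49ms=3b +612.245ms=3/2b
5) 1836.735ms=9/2b +306.122ms=3/4b
6) 2142.857ms=21/4b +306.122ms=3/4b
7) 2448.98ms=6b +204.082ms=1/2b
8) 2653.061ms=13/2b +204.082ms=1/2b
9) 2857.143ms=7b +204.082ms=1/2b
10) 3061.224ms=15/2b +612.245ms=3/2b
11) 3673.469ms=9b +174.927ms=3/7b
12) 3848.397ms=66/7b +174.927ms=3/7b
13) 4023.324ms=69/7b +174.927ms=3/7b
14) 4198.251ms=72/7b +174.927ms=3/7b
15) 4373.178ms=75/7b +174.927ms=3/7b
16) 4548.105ms=78/7b +349.854ms=6/7b
Σ=12b of 12 (147bpm 3/8) — PASS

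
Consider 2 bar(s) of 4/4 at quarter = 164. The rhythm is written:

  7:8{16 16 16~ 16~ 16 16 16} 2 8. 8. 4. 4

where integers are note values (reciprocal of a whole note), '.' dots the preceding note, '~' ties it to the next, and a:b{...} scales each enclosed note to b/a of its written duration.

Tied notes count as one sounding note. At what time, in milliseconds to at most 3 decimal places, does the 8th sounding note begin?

note 8 onset = 19/4b = 1737.805ms

1. 0.0ms @ 0 + 104.53ms (2/7)
2. 104.53ms @ 2/7 + 104.53ms (2/7)
3. 209.059ms @ 4/7 + 313.589ms (6/7)
4. 522.648ms @ 10/7 + 104.53ms (2/7)
5. 627.178ms @ 12/7 + 104.53ms (2/7)
6. 731.707ms @ 2 + 731.707ms (2)
7. 1463.415ms @ 4 + 274.39ms (3/4)
8. 1737.805ms @ 19/4 + 274.39ms (3/4)
9. 2012.195ms @ 11/2 + 548.78ms (3/2)
10. 2560.976ms @ 7 + 365.854ms (1)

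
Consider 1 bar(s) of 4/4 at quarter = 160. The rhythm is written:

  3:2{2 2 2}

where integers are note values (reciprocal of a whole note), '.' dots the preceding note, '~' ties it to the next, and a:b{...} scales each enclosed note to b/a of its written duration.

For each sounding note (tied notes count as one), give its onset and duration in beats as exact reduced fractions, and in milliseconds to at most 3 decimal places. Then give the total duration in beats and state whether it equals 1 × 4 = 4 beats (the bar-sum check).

1) 0.0ms=0b +500.0ms=4/3b
2) 500.0ms=4/3b +500.0ms=4/3b
3) 1000.0ms=8/3b +500.0ms=4/3b
Σ=4b of 4 (160bpm 4/4) — PASS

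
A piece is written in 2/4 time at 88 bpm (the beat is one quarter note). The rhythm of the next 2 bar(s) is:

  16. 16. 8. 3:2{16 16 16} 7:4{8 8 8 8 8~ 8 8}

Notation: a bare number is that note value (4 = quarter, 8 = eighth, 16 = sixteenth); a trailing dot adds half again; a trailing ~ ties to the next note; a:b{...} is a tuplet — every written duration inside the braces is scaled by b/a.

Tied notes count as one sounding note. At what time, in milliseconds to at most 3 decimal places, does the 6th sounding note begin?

1. 0.0ms @ 0 + 255.682ms (3/8)
2. 255.682ms @ 3/8 + 255.682ms (3/8)
3. 511.364ms @ 3/4 + 511.364ms (3/4)
4. 1022.727ms @ 3/2 + 113.636ms (1/6)
5. 1136.364ms @ 5/3 + 113.636ms (1/6)
6. 1250.0ms @ 11/6 + 113.636ms (1/6)
7. 1363.636ms @ 2 + 194.805ms (2/7)
8. 1558.442ms @ 16/7 + 194.805ms (2/7)
9. 1753.247ms @ 18/7 + 194.805ms (2/7)
10. 1948.052ms @ 20/7 + 194.805ms (2/7)
11. 2142.857ms @ 22/7 + 389.61ms (4/7)
12. 2532.468ms @ 26/7 + 194.805ms (2/7)

note 6 onset = 11/6b = 1250.0ms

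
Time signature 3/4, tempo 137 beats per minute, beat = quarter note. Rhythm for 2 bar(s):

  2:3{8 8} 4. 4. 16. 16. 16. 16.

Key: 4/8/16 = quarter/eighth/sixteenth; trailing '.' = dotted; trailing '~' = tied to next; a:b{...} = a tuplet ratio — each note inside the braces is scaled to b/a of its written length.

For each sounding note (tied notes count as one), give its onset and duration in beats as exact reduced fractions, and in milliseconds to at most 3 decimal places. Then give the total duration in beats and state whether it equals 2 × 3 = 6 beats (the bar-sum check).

1) 0.0ms=0b +328.467ms=3/4b
2) 328.467ms=3/4b +328.467ms=3/4b
3) 656.934ms=3/2b +656.934ms=3/2b
4) 1313.869ms=3b +656.934ms=3/2b
5) 1970.803ms=9/2b +164.234ms=3/8b
6) 2135.036ms=39/8b +164.234ms=3/8b
7) 2299.27ms=21/4b +164.234ms=3/8b
8) 2463.504ms=45/8b +164.234ms=3/8b
Σ=6b of 6 (137bpm 3/4) — PASS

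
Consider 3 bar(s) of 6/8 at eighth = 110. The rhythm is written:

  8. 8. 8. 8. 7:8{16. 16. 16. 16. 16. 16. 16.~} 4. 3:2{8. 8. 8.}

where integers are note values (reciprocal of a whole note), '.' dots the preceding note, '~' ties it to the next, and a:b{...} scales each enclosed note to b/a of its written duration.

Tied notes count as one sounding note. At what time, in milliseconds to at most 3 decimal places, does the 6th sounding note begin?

note 6 onset = 48/7b = 3740.26ms

1. 0.0ms @ 0 + 818.182ms (3/2)
2. 818.182ms @ 3/2 + 818.182ms (3/2)
3. 1636.364ms @ 3 + 818.182ms (3/2)
4. 2454.545ms @ 9/2 + 818.182ms (3/2)
5. 3272.727ms @ 6 + 467.532ms (6/7)
6. 3740.26ms @ 48/7 + 467.532ms (6/7)
7. 4207.792ms @ 54/7 + 467.532ms (6/7)
8. 4675.325ms @ 60/7 + 467.532ms (6/7)
9. 5142.857ms @ 66/7 + 467.532ms (6/7)
10. 5610.39ms @ 72/7 + 467.532ms (6/7)
11. 6077.922ms @ 78/7 + 2103.896ms (27/7)
12. 8181.818ms @ 15 + 545.455ms (1)
13. 8727.273ms @ 16 + 545.455ms (1)
14. 9272.727ms @ 17 + 545.455ms (1)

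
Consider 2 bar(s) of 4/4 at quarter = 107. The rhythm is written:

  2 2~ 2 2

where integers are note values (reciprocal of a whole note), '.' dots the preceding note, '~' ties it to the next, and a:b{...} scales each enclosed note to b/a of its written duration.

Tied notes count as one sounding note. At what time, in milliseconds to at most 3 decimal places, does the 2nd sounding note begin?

1. 0.0ms @ 0 + 1121.495ms (2)
2. 1121.495ms @ 2 + 2242.991ms (4)
3. 3364.486ms @ 6 + 1121.495ms (2)

note 2 onset = 2b = 1121.495ms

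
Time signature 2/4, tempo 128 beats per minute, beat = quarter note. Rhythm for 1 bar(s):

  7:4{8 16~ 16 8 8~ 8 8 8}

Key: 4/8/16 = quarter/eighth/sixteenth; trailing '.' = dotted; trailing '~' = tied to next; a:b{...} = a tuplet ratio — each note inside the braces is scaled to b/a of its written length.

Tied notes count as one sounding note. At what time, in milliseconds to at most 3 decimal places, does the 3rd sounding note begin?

1. 0.0ms @ 0 + 133.929ms (2/7)
2. 133.929ms @ 2/7 + 133.929ms (2/7)
3. 267.857ms @ 4/7 + 133.929ms (2/7)
4. 401.786ms @ 6/7 + 267.857ms (4/7)
5. 669.643ms @ 10/7 + 133.929ms (2/7)
6. 803.571ms @ 12/7 + 133.929ms (2/7)

note 3 onset = 4/7b = 267.857ms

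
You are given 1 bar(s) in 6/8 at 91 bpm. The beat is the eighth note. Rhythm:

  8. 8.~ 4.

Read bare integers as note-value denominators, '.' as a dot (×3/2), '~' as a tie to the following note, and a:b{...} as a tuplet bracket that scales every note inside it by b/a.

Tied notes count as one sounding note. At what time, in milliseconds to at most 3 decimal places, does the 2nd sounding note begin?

note 2 onset = 3/2b = 989.011ms

1. 0.0ms @ 0 + 989.011ms (3/2)
2. 989.011ms @ 3/2 + 2967.033ms (9/2)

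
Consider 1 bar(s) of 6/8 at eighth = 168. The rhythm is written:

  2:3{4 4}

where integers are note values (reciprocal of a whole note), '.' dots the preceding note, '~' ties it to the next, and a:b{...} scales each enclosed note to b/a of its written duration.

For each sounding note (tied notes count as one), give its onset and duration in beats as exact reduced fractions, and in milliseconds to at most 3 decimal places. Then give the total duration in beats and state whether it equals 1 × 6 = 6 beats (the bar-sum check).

1) 0.0ms=0b +1071.429ms=3b
2) 1071.429ms=3b +1071.429ms=3b
Σ=6b of 6 (168bpm 6/8) — PASS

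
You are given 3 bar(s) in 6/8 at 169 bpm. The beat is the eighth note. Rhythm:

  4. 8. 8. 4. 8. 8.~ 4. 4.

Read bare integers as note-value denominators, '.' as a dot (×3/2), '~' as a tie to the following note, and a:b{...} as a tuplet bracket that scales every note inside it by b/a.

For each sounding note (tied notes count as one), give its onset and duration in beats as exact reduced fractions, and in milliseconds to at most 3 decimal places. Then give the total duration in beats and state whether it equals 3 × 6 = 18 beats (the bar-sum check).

1) 0.0ms=0b +1065.089ms=3b
2) 1065.089ms=3b +532.544ms=3/2b
3) 1597.633ms=9/2b +532.544ms=3/2b
4) 2130.178ms=6b +1065.089ms=3b
5) 3195.266ms=9b +532.544ms=3/2b
6) 3727.811ms=21/2b +1597.633ms=9/2b
7) 5325.444ms=15b +1065.089ms=3b
Σ=18b of 18 (169bpm 6/8) — PASS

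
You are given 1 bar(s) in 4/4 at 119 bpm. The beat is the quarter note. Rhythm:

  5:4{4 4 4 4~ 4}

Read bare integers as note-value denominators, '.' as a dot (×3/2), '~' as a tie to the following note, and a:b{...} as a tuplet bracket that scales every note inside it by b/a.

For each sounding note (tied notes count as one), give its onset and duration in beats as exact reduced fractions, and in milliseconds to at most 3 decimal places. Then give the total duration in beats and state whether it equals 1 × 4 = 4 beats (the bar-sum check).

1) 0.0ms=0b +403.361ms=4/5b
2) 403.361ms=4/5b +403.361ms=4/5b
3) 806.723ms=8/5b +403.361ms=4/5b
4) 1210.084ms=12/5b +806.723ms=8/5b
Σ=4b of 4 (119bpm 4/4) — PASS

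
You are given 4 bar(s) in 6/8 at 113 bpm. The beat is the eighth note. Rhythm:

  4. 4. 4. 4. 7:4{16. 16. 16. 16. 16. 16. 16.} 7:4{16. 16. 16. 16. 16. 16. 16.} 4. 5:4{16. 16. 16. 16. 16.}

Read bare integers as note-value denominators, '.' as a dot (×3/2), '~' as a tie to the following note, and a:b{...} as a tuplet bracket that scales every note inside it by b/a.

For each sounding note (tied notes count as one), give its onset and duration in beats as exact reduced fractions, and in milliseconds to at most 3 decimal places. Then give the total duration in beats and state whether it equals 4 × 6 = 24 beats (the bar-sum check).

1) 0.0ms=0b +1592.92ms=3b
2) 1592.92ms=3b +1592.92ms=3b
3) 3185.841ms=6b +1592.92ms=3b
4) 4778.761ms=9b +1592.92ms=3b
5) 6371.681ms=12b +227.56ms=3/7b
6) 6599.241ms=87/7b +227.56ms=3/7b
7) 6826.802ms=90/7b +227.56ms=3/7b
8) 7054.362ms=93/7b +227.56ms=3/7b
9) 7281.922ms=96/7b +227.56ms=3/7b
10) 7509.482ms=99/7b +227.56ms=3/7b
11) 7737.042ms=102/7b +227.56ms=3/7b
12) 7964.602ms=15b +227.56ms=3/7b
13) 8192.162ms=108/7b +227.56ms=3/7b
14) 8419.722ms=111/7b +227.56ms=3/7b
15) 8647.282ms=114/7b +227.56ms=3/7b
16) 8874.842ms=117/7b +227.56ms=3/7b
17) 9102.402ms=120/7b +227.56ms=3/7b
18) 9329.962ms=123/7b +227.56ms=3/7b
19) 9557.522ms=18b +1592.92ms=3b
20) 11150.442ms=21b +318.584ms=3/5b
21) 11469.027ms=108/5b +318.584ms=3/5b
22) 11787.611ms=111/5b +318.584ms=3/5b
23) 12106.195ms=114/5b +318.584ms=3/5b
24) 12424.779ms=117/5b +318.584ms=3/5b
Σ=24b of 24 (113bpm 6/8) — PASS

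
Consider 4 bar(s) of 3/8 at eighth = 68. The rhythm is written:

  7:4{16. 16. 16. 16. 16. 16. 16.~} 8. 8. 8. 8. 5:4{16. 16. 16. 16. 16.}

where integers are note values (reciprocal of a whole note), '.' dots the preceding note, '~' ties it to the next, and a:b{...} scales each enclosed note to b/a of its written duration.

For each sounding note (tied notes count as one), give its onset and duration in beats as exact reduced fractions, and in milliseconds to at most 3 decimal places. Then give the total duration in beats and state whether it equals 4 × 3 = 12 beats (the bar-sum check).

1) 0.0ms=0b +378.151ms=3/7b
2) 378.151ms=3/7b +378.151ms=3/7b
3) 756.303ms=6/7b +378.151ms=3/7b
4) 1134.454ms=9/7b +378.151ms=3/7b
5) 1512.605ms=12/7b +378.151ms=3/7b
6) 1890.756ms=15/7b +378.151ms=3/7b
7) 2268.908ms=18/7b +1701.681ms=27/14b
8) 3970.588ms=9/2b +1323.529ms=3/2b
9) 5294.118ms=6b +1323.529ms=3/2b
10) 6617.647ms=15/2b +1323.529ms=3/2b
11) 7941.176ms=9b +529.412ms=3/5b
12) 8470.588ms=48/5b +529.412ms=3/5b
13) 9000.0ms=51/5b +529.412ms=3/5b
14) 9529.412ms=54/5b +529.412ms=3/5b
15) 10058.824ms=57/5b +529.412ms=3/5b
Σ=12b of 12 (68bpm 3/8) — PASS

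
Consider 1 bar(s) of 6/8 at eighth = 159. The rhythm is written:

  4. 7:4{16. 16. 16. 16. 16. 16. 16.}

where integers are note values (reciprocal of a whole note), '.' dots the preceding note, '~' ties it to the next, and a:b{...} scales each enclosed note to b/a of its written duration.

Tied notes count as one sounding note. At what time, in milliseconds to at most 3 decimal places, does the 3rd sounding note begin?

1. 0.0ms @ 0 + 1132.075ms (3)
2. 1132.075ms @ 3 + 161.725ms (3/7)
3. 1293.801ms @ 24/7 + 161.725ms (3/7)
4. 1455.526ms @ 27/7 + 161.725ms (3/7)
5. 1617.251ms @ 30/7 + 161.725ms (3/7)
6. 1778.976ms @ 33/7 + 161.725ms (3/7)
7. 1940.701ms @ 36/7 + 161.725ms (3/7)
8. 2102.426ms @ 39/7 + 161.725ms (3/7)

note 3 onset = 24/7b = 1293.801ms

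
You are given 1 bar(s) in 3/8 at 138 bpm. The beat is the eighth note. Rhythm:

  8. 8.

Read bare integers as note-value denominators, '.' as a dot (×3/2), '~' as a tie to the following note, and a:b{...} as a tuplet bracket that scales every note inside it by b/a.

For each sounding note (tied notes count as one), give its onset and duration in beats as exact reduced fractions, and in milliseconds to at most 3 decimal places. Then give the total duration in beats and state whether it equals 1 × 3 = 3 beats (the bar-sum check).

1) 0.0ms=0b +652.174ms=3/2b
2) 652.174ms=3/2b +652.174ms=3/2b
Σ=3b of 3 (138bpm 3/8) — PASS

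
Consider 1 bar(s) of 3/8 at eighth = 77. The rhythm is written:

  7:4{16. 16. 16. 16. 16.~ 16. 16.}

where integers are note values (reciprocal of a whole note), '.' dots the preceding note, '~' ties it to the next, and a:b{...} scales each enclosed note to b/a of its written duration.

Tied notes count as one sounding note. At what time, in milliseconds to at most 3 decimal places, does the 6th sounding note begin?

1. 0.0ms @ 0 + 333.952ms (3/7)
2. 333.952ms @ 3/7 + 333.952ms (3/7)
3. 667.904ms @ 6/7 + 333.952ms (3/7)
4. 1001.855ms @ 9/7 + 333.952ms (3/7)
5. 1335.807ms @ 12/7 + 667.904ms (6/7)
6. 2003.711ms @ 18/7 + 333.952ms (3/7)

note 6 onset = 18/7b = 2003.711ms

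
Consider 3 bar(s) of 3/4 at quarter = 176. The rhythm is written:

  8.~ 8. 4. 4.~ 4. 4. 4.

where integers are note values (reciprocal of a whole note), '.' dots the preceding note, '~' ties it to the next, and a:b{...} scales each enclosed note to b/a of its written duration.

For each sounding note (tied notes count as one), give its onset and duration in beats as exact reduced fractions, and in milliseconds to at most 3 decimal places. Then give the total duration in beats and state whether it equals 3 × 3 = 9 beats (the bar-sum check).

1) 0.0ms=0b +511.364ms=3/2b
2) 511.364ms=3/2b +511.364ms=3/2b
3) 1022.727ms=3b +1022.727ms=3b
4) 2045.455ms=6b +511.364ms=3/2b
5) 2556.818ms=15/2b +511.364ms=3/2b
Σ=9b of 9 (176bpm 3/4) — PASS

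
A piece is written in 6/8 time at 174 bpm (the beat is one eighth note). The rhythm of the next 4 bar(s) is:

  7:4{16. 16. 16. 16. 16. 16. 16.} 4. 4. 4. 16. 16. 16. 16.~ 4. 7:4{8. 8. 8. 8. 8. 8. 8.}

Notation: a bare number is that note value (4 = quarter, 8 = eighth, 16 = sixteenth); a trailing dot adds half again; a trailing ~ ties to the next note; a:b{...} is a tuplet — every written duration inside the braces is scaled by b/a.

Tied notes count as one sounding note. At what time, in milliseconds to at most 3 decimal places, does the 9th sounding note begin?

1. 0.0ms @ 0 + 147.783ms (3/7)
2. 147.783ms @ 3/7 + 147.783ms (3/7)
3. 295.567ms @ 6/7 + 147.783ms (3/7)
4. 443.35ms @ 9/7 + 147.783ms (3/7)
5. 591.133ms @ 12/7 + 147.783ms (3/7)
6. 738.916ms @ 15/7 + 147.783ms (3/7)
7. 886.7ms @ 18/7 + 147.783ms (3/7)
8. 1034.483ms @ 3 + 1034.483ms (3)
9. 2068.966ms @ 6 + 1034.483ms (3)
10. 3103.448ms @ 9 + 1034.483ms (3)
11. 4137.931ms @ 12 + 258.621ms (3/4)
12. 4396.552ms @ 51/4 + 258.621ms (3/4)
13. 4655.172ms @ 27/2 + 258.621ms (3/4)
14. 4913.793ms @ 57/4 + 1293.103ms (15/4)
15. 6206.897ms @ 18 + 295.567ms (6/7)
16. 6502.463ms @ 132/7 + 295.567ms (6/7)
17. 6798.03ms @ 138/7 + 295.567ms (6/7)
18. 7093.596ms @ 144/7 + 295.567ms (6/7)
19. 7389.163ms @ 150/7 + 295.567ms (6/7)
20. 7684.729ms @ 156/7 + 295.567ms (6/7)
21. 7980.296ms @ 162/7 + 295.567ms (6/7)

note 9 onset = 6b = 2068.966ms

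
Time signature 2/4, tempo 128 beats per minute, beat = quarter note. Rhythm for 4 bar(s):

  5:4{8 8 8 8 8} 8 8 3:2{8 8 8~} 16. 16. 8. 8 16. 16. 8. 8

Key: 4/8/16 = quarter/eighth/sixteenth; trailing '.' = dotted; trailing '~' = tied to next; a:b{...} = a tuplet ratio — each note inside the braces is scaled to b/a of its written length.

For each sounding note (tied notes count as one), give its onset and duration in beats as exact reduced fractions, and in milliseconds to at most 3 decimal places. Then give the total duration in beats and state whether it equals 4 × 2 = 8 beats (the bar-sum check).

1) 0.0ms=0b +187.5ms=2/5b
2) 187.5ms=2/5b +187.5ms=2/5b
3) 375.0ms=4/5b +187.5ms=2/5b
4) 562.5ms=6/5b +187.5ms=2/5b
5) 750.0ms=8/5b +187.5ms=2/5b
6) 937.5ms=2b +234.375ms=1/2b
7) 1171.875ms=5/2b +234.375ms=1/2b
8) 1406.25ms=3b +156.25ms=1/3b
9) 1562.5ms=10/3b +156.25ms=1/3b
10) 1718.75ms=11/3b +332.031ms=17/24b
11) 2050.781ms=35/8b +175.781ms=3/8b
12) 2226.562ms=19/4b +351.562ms=3/4b
13) 2578.125ms=11/2b +234.375ms=1/2b
14) 2812.5ms=6b +175.781ms=3/8b
15) 2988.281ms=51/8b +175.781ms=3/8b
16) 3164.062ms=27/4b +351.562ms=3/4b
17) 3515.625ms=15/2b +234.375ms=1/2b
Σ=8b of 8 (128bpm 2/4) — PASS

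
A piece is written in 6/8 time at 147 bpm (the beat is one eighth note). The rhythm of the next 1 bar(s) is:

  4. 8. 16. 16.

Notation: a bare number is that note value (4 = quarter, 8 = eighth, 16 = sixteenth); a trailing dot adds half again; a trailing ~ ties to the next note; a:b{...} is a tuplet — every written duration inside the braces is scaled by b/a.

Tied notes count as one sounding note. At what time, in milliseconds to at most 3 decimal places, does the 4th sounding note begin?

1. 0.0ms @ 0 + 1224.49ms (3)
2. 1224.49ms @ 3 + 612.245ms (3/2)
3. 1836.735ms @ 9/2 + 306.122ms (3/4)
4. 2142.857ms @ 21/4 + 306.122ms (3/4)

note 4 onset = 21/4b = 2142.857ms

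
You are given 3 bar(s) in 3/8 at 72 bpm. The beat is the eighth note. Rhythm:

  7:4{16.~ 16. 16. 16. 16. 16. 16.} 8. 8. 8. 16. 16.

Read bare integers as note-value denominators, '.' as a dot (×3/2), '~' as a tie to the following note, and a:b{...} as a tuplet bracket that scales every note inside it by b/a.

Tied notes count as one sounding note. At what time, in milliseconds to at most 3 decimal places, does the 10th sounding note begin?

note 10 onset = 15/2b = 6250.0ms

1. 0.0ms @ 0 + 714.286ms (6/7)
2. 714.286ms @ 6/7 + 357.143ms (3/7)
3. 1071.429ms @ 9/7 + 357.143ms (3/7)
4. 1428.571ms @ 12/7 + 357.143ms (3/7)
5. 1785.714ms @ 15/7 + 357.143ms (3/7)
6. 2142.857ms @ 18/7 + 357.143ms (3/7)
7. 2500.0ms @ 3 + 1250.0ms (3/2)
8. 3750.0ms @ 9/2 + 1250.0ms (3/2)
9. 5000.0ms @ 6 + 1250.0ms (3/2)
10. 6250.0ms @ 15/2 + 625.0ms (3/4)
11. 6875.0ms @ 33/4 + 625.0ms (3/4)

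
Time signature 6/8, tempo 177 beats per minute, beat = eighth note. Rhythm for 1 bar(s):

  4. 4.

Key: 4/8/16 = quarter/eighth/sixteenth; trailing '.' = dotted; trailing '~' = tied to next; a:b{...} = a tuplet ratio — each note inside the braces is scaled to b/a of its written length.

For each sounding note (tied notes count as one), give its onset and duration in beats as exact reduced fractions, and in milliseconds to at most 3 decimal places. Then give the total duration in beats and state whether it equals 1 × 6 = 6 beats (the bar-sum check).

1) 0.0ms=0b +1016.949ms=3b
2) 1016.949ms=3b +1016.949ms=3b
Σ=6b of 6 (177bpm 6/8) — PASS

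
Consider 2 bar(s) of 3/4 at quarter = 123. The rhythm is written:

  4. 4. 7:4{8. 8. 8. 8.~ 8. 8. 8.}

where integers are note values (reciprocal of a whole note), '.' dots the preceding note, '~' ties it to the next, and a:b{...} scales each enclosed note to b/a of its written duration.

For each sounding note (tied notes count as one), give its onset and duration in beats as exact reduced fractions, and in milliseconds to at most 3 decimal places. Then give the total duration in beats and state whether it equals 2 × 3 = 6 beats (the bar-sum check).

1) 0.0ms=0b +731.707ms=3/2b
2) 731.707ms=3/2b +731.707ms=3/2b
3) 1463.415ms=3b +209.059ms=3/7b
4) 1672.474ms=24/7b +209.059ms=3/7b
5) 1881.533ms=27/7b +209.059ms=3/7b
6) 2090.592ms=30/7b +418.118ms=6/7b
7) 2508.711ms=36/7b +209.059ms=3/7b
8) 2717.77ms=39/7b +209.059ms=3/7b
Σ=6b of 6 (123bpm 3/4) — PASS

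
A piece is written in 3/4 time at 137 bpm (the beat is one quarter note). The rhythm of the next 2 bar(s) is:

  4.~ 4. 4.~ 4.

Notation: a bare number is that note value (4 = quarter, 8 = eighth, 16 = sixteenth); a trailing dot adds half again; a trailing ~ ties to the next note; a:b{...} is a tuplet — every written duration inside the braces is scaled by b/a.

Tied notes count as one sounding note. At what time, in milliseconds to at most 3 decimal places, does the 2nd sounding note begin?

1. 0.0ms @ 0 + 1313.869ms (3)
2. 1313.869ms @ 3 + 1313.869ms (3)

note 2 onset = 3b = 1313.869ms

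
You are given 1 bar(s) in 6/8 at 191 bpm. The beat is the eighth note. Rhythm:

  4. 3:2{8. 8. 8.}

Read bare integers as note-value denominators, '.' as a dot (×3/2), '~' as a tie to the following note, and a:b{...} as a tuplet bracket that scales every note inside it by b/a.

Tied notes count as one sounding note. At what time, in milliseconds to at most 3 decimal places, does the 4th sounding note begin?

1. 0.0ms @ 0 + 942.408ms (3)
2. 942.408ms @ 3 + 314.136ms (1)
3. 1256.545ms @ 4 + 314.136ms (1)
4. 1570.681ms @ 5 + 314.136ms (1)

note 4 onset = 5b = 1570.681ms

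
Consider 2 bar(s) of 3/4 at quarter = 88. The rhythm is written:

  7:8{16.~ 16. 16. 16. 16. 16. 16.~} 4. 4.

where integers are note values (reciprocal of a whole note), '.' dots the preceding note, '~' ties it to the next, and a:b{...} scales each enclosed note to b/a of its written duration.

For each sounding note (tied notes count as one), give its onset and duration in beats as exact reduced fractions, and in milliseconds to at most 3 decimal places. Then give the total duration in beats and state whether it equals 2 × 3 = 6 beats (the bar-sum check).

1) 0.0ms=0b +584.416ms=6/7b
2) 584.416ms=6/7b +292.208ms=3/7b
3) 876.623ms=9/7b +292.208ms=3/7b
4) 1168.831ms=12/7b +292.208ms=3/7b
5) 1461.039ms=15/7b +292.208ms=3/7b
6) 1753.247ms=18/7b +1314.935ms=27/14b
7) 3068.182ms=9/2b +1022.727ms=3/2b
Σ=6b of 6 (88bpm 3/4) — PASS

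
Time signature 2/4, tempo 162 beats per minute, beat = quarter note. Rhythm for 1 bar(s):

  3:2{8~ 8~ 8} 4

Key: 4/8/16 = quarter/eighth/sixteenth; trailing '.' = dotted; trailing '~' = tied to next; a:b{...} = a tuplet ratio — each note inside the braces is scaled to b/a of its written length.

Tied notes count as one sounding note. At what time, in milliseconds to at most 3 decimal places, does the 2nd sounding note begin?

1. 0.0ms @ 0 + 370.37ms (1)
2. 370.37ms @ 1 + 370.37ms (1)

note 2 onset = 1b = 370.37ms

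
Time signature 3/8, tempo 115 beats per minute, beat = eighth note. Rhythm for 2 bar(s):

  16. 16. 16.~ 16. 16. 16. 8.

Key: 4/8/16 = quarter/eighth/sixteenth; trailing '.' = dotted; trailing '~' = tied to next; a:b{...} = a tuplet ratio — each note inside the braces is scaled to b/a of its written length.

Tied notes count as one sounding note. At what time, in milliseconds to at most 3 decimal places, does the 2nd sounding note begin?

note 2 onset = 3/4b = 391.304ms

1. 0.0ms @ 0 + 391.304ms (3/4)
2. 391.304ms @ 3/4 + 391.304ms (3/4)
3. 782.609ms @ 3/2 + 782.609ms (3/2)
4. 1565.217ms @ 3 + 391.304ms (3/4)
5. 1956.522ms @ 15/4 + 391.304ms (3/4)
6. 2347.826ms @ 9/2 + 782.609ms (3/2)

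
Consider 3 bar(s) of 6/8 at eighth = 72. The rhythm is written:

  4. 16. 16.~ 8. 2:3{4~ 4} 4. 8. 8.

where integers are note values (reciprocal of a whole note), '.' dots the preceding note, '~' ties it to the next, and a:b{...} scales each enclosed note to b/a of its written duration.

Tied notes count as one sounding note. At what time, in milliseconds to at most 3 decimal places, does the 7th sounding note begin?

note 7 onset = 33/2b = 13750.0ms

1. 0.0ms @ 0 + 2500.0ms (3)
2. 2500.0ms @ 3 + 625.0ms (3/4)
3. 3125.0ms @ 15/4 + 1875.0ms (9/4)
4. 5000.0ms @ 6 + 5000.0ms (6)
5. 10000.0ms @ 12 + 2500.0ms (3)
6. 12500.0ms @ 15 + 1250.0ms (3/2)
7. 13750.0ms @ 33/2 + 1250.0ms (3/2)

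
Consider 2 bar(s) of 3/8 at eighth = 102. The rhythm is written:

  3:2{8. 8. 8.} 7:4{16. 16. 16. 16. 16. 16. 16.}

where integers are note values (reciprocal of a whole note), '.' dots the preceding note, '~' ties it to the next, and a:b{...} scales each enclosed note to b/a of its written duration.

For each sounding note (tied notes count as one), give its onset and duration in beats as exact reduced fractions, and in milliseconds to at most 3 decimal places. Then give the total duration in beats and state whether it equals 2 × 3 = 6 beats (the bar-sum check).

1) 0.0ms=0b +588.235ms=1b
2) 588.235ms=1b +588.235ms=1b
3) 1176.471ms=2b +588.235ms=1b
4) 1764.706ms=3b +252.101ms=3/7b
5) 2016.807ms=24/7b +252.101ms=3/7b
6) 2268.908ms=27/7b +252.101ms=3/7b
7) 2521.008ms=30/7b +252.101ms=3/7b
8) 2773.109ms=33/7b +252.101ms=3/7b
9) 3025.21ms=36/7b +252.101ms=3/7b
10) 3277.311ms=39/7b +252.101ms=3/7b
Σ=6b of 6 (102bpm 3/8) — PASS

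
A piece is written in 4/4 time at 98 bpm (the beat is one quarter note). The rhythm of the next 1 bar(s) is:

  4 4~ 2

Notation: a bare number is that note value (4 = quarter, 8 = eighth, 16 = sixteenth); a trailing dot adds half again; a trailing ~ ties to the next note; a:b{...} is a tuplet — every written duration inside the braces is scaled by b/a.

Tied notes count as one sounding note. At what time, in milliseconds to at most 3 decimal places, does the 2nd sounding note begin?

1. 0.0ms @ 0 + 612.245ms (1)
2. 612.245ms @ 1 + 1836.735ms (3)

note 2 onset = 1b = 612.245ms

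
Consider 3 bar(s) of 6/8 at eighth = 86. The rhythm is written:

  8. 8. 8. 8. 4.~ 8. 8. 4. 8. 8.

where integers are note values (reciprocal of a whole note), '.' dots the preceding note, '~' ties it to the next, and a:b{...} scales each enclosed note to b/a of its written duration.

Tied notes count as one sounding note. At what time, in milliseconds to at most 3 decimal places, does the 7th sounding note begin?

note 7 onset = 12b = 8372.093ms

1. 0.0ms @ 0 + 1046.512ms (3/2)
2. 1046.512ms @ 3/2 + 1046.512ms (3/2)
3. 2093.023ms @ 3 + 1046.512ms (3/2)
4. 3139.535ms @ 9/2 + 1046.512ms (3/2)
5. 4186.047ms @ 6 + 3139.535ms (9/2)
6. 7325.581ms @ 21/2 + 1046.512ms (3/2)
7. 8372.093ms @ 12 + 2093.023ms (3)
8. 10465.116ms @ 15 + 1046.512ms (3/2)
9. 11511.628ms @ 33/2 + 1046.512ms (3/2)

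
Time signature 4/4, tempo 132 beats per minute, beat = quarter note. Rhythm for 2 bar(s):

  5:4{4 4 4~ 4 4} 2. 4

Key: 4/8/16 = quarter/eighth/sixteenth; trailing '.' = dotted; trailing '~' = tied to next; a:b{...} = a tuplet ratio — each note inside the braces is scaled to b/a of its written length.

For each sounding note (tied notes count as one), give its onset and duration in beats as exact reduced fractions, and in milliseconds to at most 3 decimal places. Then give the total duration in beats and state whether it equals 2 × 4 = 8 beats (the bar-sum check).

1) 0.0ms=0b +363.636ms=4/5b
2) 363.636ms=4/5b +363.636ms=4/5b
3) 727.273ms=8/5b +727.273ms=8/5b
4) 1454.545ms=16/5b +363.636ms=4/5b
5) 1818.182ms=4b +1363.636ms=3b
6) 3181.818ms=7b +454.545ms=1b
Σ=8b of 8 (132bpm 4/4) — PASS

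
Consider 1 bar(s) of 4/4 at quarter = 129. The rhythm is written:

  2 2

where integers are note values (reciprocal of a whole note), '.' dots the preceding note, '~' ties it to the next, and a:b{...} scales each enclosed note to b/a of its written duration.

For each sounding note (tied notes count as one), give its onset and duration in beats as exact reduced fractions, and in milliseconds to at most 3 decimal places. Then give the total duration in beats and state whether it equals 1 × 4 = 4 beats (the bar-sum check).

1) 0.0ms=0b +930.233ms=2b
2) 930.233ms=2b +930.233ms=2b
Σ=4b of 4 (129bpm 4/4) — PASS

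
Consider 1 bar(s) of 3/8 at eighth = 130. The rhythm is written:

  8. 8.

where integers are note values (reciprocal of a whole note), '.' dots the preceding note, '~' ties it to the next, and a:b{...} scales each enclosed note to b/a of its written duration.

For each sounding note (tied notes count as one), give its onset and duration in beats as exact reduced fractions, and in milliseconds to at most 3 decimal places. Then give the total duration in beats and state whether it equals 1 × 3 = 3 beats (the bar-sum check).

1) 0.0ms=0b +692.308ms=3/2b
2) 692.308ms=3/2b +692.308ms=3/2b
Σ=3b of 3 (130bpm 3/8) — PASS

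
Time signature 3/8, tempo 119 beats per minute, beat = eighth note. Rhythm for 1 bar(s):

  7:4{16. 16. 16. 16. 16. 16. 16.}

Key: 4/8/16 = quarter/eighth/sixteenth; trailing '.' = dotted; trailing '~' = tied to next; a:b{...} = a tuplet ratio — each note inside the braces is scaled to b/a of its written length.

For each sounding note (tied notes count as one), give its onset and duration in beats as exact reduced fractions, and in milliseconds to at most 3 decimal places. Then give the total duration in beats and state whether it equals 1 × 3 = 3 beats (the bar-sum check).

1) 0.0ms=0b +216.086ms=3/7b
2) 216.086ms=3/7b +216.086ms=3/7b
3) 432.173ms=6/7b +216.086ms=3/7b
4) 648.259ms=9/7b +216.086ms=3/7b
5) 864.346ms=12/7b +216.086ms=3/7b
6) 1080.432ms=15/7b +216.086ms=3/7b
7) 1296.519ms=18/7b +216.086ms=3/7b
Σ=3b of 3 (119bpm 3/8) — PASS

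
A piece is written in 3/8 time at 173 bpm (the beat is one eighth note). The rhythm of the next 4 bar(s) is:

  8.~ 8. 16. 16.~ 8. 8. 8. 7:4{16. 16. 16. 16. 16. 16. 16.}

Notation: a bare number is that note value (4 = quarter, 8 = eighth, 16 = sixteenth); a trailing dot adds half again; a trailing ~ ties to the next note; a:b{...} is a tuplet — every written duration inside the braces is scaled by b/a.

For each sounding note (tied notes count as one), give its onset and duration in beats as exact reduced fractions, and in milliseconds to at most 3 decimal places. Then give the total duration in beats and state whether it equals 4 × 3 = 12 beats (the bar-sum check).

1) 0.0ms=0b +1040.462ms=3b
2) 1040.462ms=3b +260.116ms=3/4b
3) 1300.578ms=15/4b +780.347ms=9/4b
4) 2080.925ms=6b +520.231ms=3/2b
5) 2601.156ms=15/2b +520.231ms=3/2b
6) 3121.387ms=9b +148.637ms=3/7b
7) 3270.025ms=66/7b +148.637ms=3/7b
8) 3418.662ms=69/7b +148.637ms=3/7b
9) 3567.3ms=72/7b +148.637ms=3/7b
10) 3715.937ms=75/7b +148.637ms=3/7b
11) 3864.575ms=78/7b +148.637ms=3/7b
12) 4013.212ms=81/7b +148.637ms=3/7b
Σ=12b of 12 (173bpm 3/8) — PASS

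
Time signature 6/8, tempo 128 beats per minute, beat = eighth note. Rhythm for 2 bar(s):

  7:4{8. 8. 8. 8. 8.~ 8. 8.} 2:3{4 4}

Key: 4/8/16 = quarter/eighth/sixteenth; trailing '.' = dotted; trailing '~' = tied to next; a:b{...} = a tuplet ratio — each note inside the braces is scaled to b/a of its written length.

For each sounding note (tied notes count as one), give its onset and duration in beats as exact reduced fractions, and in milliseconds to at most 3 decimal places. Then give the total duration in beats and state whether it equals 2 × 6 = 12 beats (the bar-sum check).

1) 0.0ms=0b +401.786ms=6/7b
2) 401.786ms=6/7b +401.786ms=6/7b
3) 803.571ms=12/7b +401.786ms=6/7b
4) 1205.357ms=18/7b +401.786ms=6/7b
5) 1607.143ms=24/7b +803.571ms=12/7b
6) 2410.714ms=36/7b +401.786ms=6/7b
7) 2812.5ms=6b +1406.25ms=3b
8) 4218.75ms=9b +1406.25ms=3b
Σ=12b of 12 (128bpm 6/8) — PASS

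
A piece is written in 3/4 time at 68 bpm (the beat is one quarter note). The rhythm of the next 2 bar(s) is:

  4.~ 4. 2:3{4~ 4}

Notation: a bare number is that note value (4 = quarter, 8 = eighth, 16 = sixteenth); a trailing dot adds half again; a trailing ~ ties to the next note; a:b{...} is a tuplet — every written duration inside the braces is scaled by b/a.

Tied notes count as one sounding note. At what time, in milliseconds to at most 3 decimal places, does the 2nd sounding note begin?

1. 0.0ms @ 0 + 2647.059ms (3)
2. 2647.059ms @ 3 + 2647.059ms (3)

note 2 onset = 3b = 2647.059ms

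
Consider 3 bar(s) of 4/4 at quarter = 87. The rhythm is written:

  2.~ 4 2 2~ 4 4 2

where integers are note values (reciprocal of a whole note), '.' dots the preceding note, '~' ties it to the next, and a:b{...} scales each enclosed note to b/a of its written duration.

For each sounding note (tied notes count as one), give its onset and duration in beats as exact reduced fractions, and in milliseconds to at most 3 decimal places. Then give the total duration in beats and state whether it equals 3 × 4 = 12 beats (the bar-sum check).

1) 0.0ms=0b +2758.621ms=4b
2) 2758.621ms=4b +1379.31ms=2b
3) 4137.931ms=6b +2068.966ms=3b
4) 6206.897ms=9b +689.655ms=1b
5) 6896.552ms=10b +1379.31ms=2b
Σ=12b of 12 (87bpm 4/4) — PASS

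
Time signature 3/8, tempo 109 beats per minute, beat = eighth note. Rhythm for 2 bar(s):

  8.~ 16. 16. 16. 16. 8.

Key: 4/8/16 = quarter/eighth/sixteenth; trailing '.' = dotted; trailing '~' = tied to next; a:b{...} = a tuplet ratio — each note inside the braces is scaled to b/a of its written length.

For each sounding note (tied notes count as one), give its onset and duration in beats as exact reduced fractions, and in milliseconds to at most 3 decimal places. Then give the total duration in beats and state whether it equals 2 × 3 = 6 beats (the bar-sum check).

1) 0.0ms=0b +1238.532ms=9/4b
2) 1238.532ms=9/4b +412.844ms=3/4b
3) 1651.376ms=3b +412.844ms=3/4b
4) 2064.22ms=15/4b +412.844ms=3/4b
5) 2477.064ms=9/2b +825.688ms=3/2b
Σ=6b of 6 (109bpm 3/8) — PASS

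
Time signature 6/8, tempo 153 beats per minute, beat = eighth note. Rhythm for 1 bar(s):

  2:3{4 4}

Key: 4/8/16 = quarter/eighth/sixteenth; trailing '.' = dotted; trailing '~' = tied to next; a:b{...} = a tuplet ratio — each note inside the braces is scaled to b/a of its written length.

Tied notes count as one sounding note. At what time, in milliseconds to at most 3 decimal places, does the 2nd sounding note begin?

1. 0.0ms @ 0 + 1176.471ms (3)
2. 1176.471ms @ 3 + 1176.471ms (3)

note 2 onset = 3b = 1176.471ms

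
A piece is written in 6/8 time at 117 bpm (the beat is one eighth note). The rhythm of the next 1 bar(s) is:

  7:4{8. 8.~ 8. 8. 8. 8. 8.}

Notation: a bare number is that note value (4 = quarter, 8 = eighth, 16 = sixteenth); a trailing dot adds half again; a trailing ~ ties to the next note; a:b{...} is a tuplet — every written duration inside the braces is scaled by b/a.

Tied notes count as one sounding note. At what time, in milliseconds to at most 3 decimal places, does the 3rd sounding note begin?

1. 0.0ms @ 0 + 439.56ms (6/7)
2. 439.56ms @ 6/7 + 879.121ms (12/7)
3. 1318.681ms @ 18/7 + 439.56ms (6/7)
4. 1758.242ms @ 24/7 + 439.56ms (6/7)
5. 2197.802ms @ 30/7 + 439.56ms (6/7)
6. 2637.363ms @ 36/7 + 439.56ms (6/7)

note 3 onset = 18/7b = 1318.681ms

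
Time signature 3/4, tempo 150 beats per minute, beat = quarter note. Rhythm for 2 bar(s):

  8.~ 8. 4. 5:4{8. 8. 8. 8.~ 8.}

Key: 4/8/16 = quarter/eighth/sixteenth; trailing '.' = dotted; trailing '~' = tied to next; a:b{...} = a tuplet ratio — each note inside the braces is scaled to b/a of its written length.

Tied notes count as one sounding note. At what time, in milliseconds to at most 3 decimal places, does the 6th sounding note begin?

1. 0.0ms @ 0 + 600.0ms (3/2)
2. 600.0ms @ 3/2 + 600.0ms (3/2)
3. 1200.0ms @ 3 + 240.0ms (3/5)
4. 1440.0ms @ 18/5 + 240.0ms (3/5)
5. 1680.0ms @ 21/5 + 240.0ms (3/5)
6. 1920.0ms @ 24/5 + 480.0ms (6/5)

note 6 onset = 24/5b = 1920.0ms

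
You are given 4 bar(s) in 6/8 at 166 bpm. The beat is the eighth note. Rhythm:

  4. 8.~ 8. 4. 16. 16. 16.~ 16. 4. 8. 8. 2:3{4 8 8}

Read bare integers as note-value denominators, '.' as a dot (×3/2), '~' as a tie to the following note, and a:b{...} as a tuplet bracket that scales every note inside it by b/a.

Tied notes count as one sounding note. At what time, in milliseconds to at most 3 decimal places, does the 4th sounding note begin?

note 4 onset = 9b = 3253.012ms

1. 0.0ms @ 0 + 1084.337ms (3)
2. 1084.337ms @ 3 + 1084.337ms (3)
3. 2168.675ms @ 6 + 1084.337ms (3)
4. 3253.012ms @ 9 + 271.084ms (3/4)
5. 3524.096ms @ 39/4 + 271.084ms (3/4)
6. 3795.181ms @ 21/2 + 542.169ms (3/2)
7. 4337.349ms @ 12 + 1084.337ms (3)
8. 5421.687ms @ 15 + 542.169ms (3/2)
9. 5963.855ms @ 33/2 + 542.169ms (3/2)
10. 6506.024ms @ 18 + 1084.337ms (3)
11. 7590.361ms @ 21 + 542.169ms (3/2)
12. 8132.53ms @ 45/2 + 542.169ms (3/2)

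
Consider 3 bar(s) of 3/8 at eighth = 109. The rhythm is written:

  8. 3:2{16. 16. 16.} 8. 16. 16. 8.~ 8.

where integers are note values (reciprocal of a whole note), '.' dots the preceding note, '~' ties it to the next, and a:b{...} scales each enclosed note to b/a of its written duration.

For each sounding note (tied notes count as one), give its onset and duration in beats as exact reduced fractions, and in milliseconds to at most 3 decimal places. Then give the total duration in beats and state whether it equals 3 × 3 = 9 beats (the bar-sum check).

1) 0.0ms=0b +825.688ms=3/2b
2) 825.688ms=3/2b +275.229ms=1/2b
3) 1100.917ms=2b +275.229ms=1/2b
4) 1376.147ms=5/2b +275.229ms=1/2b
5) 1651.376ms=3b +825.688ms=3/2b
6) 2477.064ms=9/2b +412.844ms=3/4b
7) 2889.908ms=21/4b +412.844ms=3/4b
8) 3302.752ms=6b +1651.376ms=3b
Σ=9b of 9 (109bpm 3/8) — PASS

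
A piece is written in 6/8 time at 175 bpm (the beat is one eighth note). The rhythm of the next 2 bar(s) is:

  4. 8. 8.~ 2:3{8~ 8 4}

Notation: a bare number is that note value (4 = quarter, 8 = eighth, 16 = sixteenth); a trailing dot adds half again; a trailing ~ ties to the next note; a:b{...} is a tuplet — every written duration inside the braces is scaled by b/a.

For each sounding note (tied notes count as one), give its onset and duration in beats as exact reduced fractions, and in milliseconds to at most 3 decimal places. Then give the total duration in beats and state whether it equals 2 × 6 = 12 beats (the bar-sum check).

1) 0.0ms=0b +1028.571ms=3b
2) 1028.571ms=3b +514.286ms=3/2b
3) 1542.857ms=9/2b +1542.857ms=9/2b
4) 3085.714ms=9b +1028.571ms=3b
Σ=12b of 12 (175bpm 6/8) — PASS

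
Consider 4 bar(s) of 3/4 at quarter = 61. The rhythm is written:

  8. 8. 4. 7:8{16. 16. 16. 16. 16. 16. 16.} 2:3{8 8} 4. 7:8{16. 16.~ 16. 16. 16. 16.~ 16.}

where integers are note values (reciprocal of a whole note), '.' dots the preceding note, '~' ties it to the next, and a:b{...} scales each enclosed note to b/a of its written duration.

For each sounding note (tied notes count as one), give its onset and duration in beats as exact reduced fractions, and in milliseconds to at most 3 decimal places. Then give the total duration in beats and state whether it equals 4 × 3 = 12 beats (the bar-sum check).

1) 0.0ms=0b +737.705ms=3/4b
2) 737.705ms=3/4b +737.705ms=3/4b
3) 1475.41ms=3/2b +1475.41ms=3/2b
4) 2950.82ms=3b +421.546ms=3/7b
5) 3372.365ms=24/7b +421.546ms=3/7b
6) 3793.911ms=27/7b +421.546ms=3/7b
7) 4215.457ms=30/7b +421.546ms=3/7b
8) 4637.002ms=33/7b +421.546ms=3/7b
9) 5058.548ms=36/7b +421.546ms=3/7b
10) 5480.094ms=39/7b +421.546ms=3/7b
11) 5901.639ms=6b +737.705ms=3/4b
12) 6639.344ms=27/4b +737.705ms=3/4b
13) 7377.049ms=15/2b +1475.41ms=3/2b
14) 8852.459ms=9b +421.546ms=3/7b
15) 9274.005ms=66/7b +843.091ms=6/7b
16) 10117.096ms=72/7b +421.546ms=3/7b
17) 10538.642ms=75/7b +421.546ms=3/7b
18) 10960.187ms=78/7b +843.091ms=6/7b
Σ=12b of 12 (61bpm 3/4) — PASS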